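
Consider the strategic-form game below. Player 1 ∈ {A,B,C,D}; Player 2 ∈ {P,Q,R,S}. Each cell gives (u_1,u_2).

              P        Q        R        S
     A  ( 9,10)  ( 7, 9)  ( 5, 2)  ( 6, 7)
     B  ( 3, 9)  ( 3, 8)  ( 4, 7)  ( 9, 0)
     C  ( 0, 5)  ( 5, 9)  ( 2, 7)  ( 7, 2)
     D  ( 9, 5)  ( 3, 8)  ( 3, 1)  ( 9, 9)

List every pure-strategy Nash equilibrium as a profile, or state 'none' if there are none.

NE set: (A,P), (D,S)

(A,P): NE
(A,Q): not NE [P2→P gives 10>9]
(A,R): not NE [P2→P gives 10>2]
(A,S): not NE [P1→D gives 9>6; P2→P gives 10>7]
(B,P): not NE [P1→D gives 9>3]
(B,Q): not NE [P1→A gives 7>3; P2→P gives 9>8]
(B,R): not NE [P1→A gives 5>4; P2→P gives 9>7]
(B,S): not NE [P2→P gives 9>0]
(C,P): not NE [P1→D gives 9>0; P2→Q gives 9>5]
(C,Q): not NE [P1→A gives 7>5]
(C,R): not NE [P1→A gives 5>2; P2→Q gives 9>7]
(C,S): not NE [P1→D gives 9>7; P2→Q gives 9>2]
(D,P): not NE [P2→S gives 9>5]
(D,Q): not NE [P1→A gives 7>3; P2→S gives 9>8]
(D,R): not NE [P1→A gives 5>3; P2→S gives 9>1]
(D,S): NE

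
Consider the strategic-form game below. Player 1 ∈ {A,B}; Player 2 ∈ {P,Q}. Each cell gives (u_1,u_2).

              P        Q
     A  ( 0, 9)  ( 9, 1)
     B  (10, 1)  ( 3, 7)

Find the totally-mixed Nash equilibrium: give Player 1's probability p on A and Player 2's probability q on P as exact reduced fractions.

p=3/7, q=3/8

P1 indiff ⇒ q·0+(1-q)·9 = q·10+(1-q)·3 ⇒ q(-10) = (1-q)(-6) ⇒ q = 3/8
P2 indiff ⇒ p·9+(1-p)·1 = p·1+(1-p)·7 ⇒ p(8) = (1-p)(6) ⇒ p = 3/7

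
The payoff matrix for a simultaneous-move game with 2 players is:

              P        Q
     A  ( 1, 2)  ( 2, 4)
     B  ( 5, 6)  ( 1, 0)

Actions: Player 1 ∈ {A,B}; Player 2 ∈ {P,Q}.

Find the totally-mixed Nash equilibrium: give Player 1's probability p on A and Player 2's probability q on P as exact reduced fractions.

P1 indiff ⇒ q·1+(1-q)·2 = q·5+(1-q)·1 ⇒ q(-4) = (1-q)(-1) ⇒ q = 1/5
P2 indiff ⇒ p·2+(1-p)·6 = p·4+(1-p)·0 ⇒ p(-2) = (1-p)(-6) ⇒ p = 3/4

(p,q) = (3/4, 1/5)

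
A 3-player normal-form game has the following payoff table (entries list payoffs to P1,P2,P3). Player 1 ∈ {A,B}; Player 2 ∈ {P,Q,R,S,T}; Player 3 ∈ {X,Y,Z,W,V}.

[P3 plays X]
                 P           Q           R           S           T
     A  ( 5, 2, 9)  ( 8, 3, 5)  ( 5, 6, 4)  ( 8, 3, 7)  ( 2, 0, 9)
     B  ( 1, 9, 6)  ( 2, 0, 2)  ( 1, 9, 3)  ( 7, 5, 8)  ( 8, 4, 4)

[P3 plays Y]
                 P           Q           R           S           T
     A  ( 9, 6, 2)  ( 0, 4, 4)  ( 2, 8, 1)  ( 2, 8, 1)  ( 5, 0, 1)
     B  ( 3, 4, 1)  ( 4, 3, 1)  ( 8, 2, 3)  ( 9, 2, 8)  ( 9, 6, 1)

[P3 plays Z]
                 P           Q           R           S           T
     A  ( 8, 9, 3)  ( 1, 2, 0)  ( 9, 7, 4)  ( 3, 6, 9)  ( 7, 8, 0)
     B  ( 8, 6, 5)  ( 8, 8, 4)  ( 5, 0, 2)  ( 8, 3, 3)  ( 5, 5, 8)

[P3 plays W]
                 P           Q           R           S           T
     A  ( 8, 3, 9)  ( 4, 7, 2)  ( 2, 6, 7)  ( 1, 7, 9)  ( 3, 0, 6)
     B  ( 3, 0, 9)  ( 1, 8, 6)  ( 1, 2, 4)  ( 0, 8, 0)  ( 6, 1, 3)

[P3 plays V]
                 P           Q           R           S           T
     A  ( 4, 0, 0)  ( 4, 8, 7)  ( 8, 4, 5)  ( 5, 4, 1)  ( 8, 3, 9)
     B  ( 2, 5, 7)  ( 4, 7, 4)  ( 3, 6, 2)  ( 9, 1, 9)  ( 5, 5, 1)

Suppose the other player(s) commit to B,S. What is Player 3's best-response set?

P3 best: {V}

u_3(X vs B,S) = 8
u_3(Y vs B,S) = 8
u_3(Z vs B,S) = 3
u_3(W vs B,S) = 0
u_3(V vs B,S) = 9
max payoff 9 at {V}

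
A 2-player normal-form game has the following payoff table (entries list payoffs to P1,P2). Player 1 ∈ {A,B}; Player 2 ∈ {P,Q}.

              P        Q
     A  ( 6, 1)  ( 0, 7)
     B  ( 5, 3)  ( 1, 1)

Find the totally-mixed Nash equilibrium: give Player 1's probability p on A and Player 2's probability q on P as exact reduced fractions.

(p,q) = (1/4, 1/2)

P1 indiff ⇒ q·6+(1-q)·0 = q·5+(1-q)·1 ⇒ q(1) = (1-q)(1) ⇒ q = 1/2
P2 indiff ⇒ p·1+(1-p)·3 = p·7+(1-p)·1 ⇒ p(-6) = (1-p)(-2) ⇒ p = 1/4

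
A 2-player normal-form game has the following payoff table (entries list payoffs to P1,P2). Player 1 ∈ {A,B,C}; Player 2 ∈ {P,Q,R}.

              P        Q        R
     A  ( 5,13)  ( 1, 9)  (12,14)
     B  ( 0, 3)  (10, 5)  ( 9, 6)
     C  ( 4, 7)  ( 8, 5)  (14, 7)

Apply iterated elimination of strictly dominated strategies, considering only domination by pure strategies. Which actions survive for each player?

P2 drop Q (R beats it: A:14>9 B:6>5 C:7>5)
P1 drop B (A beats it: P:5>0 R:12>9)
P1→{A,C} P2→{P,R}

IESDS → P1:{A,C} P2:{P,R}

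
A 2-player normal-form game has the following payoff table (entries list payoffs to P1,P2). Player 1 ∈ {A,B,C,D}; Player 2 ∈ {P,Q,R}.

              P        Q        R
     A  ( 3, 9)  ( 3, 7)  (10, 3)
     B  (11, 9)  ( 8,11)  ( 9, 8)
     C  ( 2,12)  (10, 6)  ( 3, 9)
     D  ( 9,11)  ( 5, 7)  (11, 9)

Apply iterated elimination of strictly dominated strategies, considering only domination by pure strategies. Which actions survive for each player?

P1 drop A (D beats it: P:9>3 Q:5>3 R:11>10)
P2 drop R (P beats it: B:9>8 C:12>9 D:11>9)
P1 drop D (B beats it: P:11>9 Q:8>5)
P1→{B,C} P2→{P,Q}

Survivors P1:{B,C} P2:{P,Q}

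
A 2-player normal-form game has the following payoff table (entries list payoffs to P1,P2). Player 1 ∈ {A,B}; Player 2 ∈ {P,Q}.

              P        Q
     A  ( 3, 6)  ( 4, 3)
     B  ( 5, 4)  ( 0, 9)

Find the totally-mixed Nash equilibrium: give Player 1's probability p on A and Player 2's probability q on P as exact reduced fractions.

P1 indiff ⇒ q·3+(1-q)·4 = q·5+(1-q)·0 ⇒ q(-2) = (1-q)(-4) ⇒ q = 2/3
P2 indiff ⇒ p·6+(1-p)·4 = p·3+(1-p)·9 ⇒ p(3) = (1-p)(5) ⇒ p = 5/8

p=5/8, q=2/3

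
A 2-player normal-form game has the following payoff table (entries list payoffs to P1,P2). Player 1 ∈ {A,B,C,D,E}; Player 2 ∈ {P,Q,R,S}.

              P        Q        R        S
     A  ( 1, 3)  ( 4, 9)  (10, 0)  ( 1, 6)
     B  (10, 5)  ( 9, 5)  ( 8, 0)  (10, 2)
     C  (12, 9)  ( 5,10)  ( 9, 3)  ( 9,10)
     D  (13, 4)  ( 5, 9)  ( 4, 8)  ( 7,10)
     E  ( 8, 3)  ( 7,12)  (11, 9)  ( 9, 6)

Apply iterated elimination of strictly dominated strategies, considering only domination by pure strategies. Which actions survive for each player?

Survivors P1:{B,C,D} P2:{P,Q,S}

P1 drop A (E beats it: P:8>1 Q:7>4 R:11>10 S:9>1)
P2 drop R (Q beats it: B:5>0 C:10>3 D:9>8 E:12>9)
P1 drop E (B beats it: P:10>8 Q:9>7 S:10>9)
P1→{B,C,D} P2→{P,Q,S}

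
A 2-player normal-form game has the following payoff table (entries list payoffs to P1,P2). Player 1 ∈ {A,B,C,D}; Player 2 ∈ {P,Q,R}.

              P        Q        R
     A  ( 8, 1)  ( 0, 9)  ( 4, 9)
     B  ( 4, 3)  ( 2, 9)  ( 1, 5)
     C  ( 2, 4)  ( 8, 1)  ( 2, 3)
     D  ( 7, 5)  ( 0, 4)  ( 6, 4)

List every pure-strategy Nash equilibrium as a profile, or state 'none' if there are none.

(A,P): not NE [P2→R gives 9>1]
(A,Q): not NE [P1→C gives 8>0]
(A,R): not NE [P1→D gives 6>4]
(B,P): not NE [P1→A gives 8>4; P2→Q gives 9>3]
(B,Q): not NE [P1→C gives 8>2]
(B,R): not NE [P1→D gives 6>1; P2→Q gives 9>5]
(C,P): not NE [P1→A gives 8>2]
(C,Q): not NE [P2→P gives 4>1]
(C,R): not NE [P1→D gives 6>2; P2→P gives 4>3]
(D,P): not NE [P1→A gives 8>7]
(D,Q): not NE [P1→C gives 8>0; P2→P gives 5>4]
(D,R): not NE [P2→P gives 5>4]

No pure NE.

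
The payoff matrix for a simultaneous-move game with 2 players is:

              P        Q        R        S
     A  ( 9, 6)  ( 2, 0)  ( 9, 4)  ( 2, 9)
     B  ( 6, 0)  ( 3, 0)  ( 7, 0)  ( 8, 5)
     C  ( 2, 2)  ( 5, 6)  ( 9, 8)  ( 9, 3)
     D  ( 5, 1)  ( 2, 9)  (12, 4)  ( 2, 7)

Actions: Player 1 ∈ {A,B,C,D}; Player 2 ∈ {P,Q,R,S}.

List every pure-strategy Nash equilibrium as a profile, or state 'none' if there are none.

(A,P): not NE [P2→S gives 9>6]
(A,Q): not NE [P1→C gives 5>2; P2→S gives 9>0]
(A,R): not NE [P1→D gives 12>9; P2→S gives 9>4]
(A,S): not NE [P1→C gives 9>2]
(B,P): not NE [P1→A gives 9>6; P2→S gives 5>0]
(B,Q): not NE [P1→C gives 5>3; P2→S gives 5>0]
(B,R): not NE [P1→D gives 12>7; P2→S gives 5>0]
(B,S): not NE [P1→C gives 9>8]
(C,P): not NE [P1→A gives 9>2; P2→R gives 8>2]
(C,Q): not NE [P2→R gives 8>6]
(C,R): not NE [P1→D gives 12>9]
(C,S): not NE [P2→R gives 8>3]
(D,P): not NE [P1→A gives 9>5; P2→Q gives 9>1]
(D,Q): not NE [P1→C gives 5>2]
(D,R): not NE [P2→Q gives 9>4]
(D,S): not NE [P1→C gives 9>2; P2→Q gives 9>7]

No pure NE.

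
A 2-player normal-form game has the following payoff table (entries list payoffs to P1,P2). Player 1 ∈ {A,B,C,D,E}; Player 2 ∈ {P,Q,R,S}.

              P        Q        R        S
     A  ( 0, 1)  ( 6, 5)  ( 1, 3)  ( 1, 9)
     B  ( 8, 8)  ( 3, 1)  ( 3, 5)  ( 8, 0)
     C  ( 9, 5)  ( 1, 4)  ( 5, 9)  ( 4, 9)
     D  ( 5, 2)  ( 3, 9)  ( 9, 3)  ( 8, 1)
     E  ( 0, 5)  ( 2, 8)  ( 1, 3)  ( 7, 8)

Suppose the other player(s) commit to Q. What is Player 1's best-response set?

u_1(A vs Q) = 6
u_1(B vs Q) = 3
u_1(C vs Q) = 1
u_1(D vs Q) = 3
u_1(E vs Q) = 2
max payoff 6 at {A}

BR_1 = {A}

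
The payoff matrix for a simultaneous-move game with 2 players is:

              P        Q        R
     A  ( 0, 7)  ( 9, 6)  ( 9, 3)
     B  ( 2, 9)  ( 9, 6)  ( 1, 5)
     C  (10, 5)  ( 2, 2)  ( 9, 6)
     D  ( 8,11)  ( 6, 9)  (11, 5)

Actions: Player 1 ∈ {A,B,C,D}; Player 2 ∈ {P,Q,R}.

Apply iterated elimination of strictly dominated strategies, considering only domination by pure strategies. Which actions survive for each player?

Survivors P1:{C,D} P2:{P,R}

P2 drop Q (P beats it: A:7>6 B:9>6 C:5>2 D:11>9)
P1 drop A (D beats it: P:8>0 R:11>9)
P1 drop B (C beats it: P:10>2 R:9>1)
P1→{C,D} P2→{P,R}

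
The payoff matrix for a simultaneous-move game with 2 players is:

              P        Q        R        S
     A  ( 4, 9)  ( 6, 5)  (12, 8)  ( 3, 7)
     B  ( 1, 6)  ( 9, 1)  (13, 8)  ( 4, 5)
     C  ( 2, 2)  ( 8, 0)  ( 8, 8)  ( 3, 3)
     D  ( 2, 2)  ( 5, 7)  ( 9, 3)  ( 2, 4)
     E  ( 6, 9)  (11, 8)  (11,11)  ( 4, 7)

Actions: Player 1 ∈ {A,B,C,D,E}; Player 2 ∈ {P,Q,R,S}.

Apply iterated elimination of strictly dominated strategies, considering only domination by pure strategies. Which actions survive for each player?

IESDS → P1:{A,B,E} P2:{P,R}

P1 drop C (E beats it: P:6>2 Q:11>8 R:11>8 S:4>3)
P1 drop D (A beats it: P:4>2 Q:6>5 R:12>9 S:3>2)
P2 drop Q (P beats it: A:9>5 B:6>1 E:9>8)
P2 drop S (P beats it: A:9>7 B:6>5 E:9>7)
P1→{A,B,E} P2→{P,R}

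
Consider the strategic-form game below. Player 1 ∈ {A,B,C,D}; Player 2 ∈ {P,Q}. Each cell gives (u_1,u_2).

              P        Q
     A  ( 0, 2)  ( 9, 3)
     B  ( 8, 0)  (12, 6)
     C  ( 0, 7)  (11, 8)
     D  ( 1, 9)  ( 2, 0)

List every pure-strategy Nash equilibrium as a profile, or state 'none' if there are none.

(A,P): not NE [P1→B gives 8>0; P2→Q gives 3>2]
(A,Q): not NE [P1→B gives 12>9]
(B,P): not NE [P2→Q gives 6>0]
(B,Q): NE
(C,P): not NE [P1→B gives 8>0; P2→Q gives 8>7]
(C,Q): not NE [P1→B gives 12>11]
(D,P): not NE [P1→B gives 8>1]
(D,Q): not NE [P1→B gives 12>2; P2→P gives 9>0]

NE set: (B,Q)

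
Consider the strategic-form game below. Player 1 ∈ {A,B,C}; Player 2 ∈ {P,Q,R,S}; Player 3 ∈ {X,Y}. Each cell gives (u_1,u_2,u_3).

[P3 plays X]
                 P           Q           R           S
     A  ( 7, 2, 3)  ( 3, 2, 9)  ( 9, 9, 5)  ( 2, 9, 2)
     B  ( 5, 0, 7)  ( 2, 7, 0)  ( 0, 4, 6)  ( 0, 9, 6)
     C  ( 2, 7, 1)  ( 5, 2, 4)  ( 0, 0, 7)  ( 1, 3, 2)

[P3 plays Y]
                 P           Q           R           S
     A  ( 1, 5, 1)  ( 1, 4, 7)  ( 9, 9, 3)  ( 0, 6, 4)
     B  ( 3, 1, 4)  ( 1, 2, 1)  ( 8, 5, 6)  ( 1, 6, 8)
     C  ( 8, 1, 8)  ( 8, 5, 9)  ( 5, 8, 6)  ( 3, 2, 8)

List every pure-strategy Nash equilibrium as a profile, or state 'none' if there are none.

(A,P,X): not NE [P2→S gives 9>2]
(A,P,Y): not NE [P1→C gives 8>1; P2→R gives 9>5; P3→X gives 3>1]
(A,Q,X): not NE [P1→C gives 5>3; P2→S gives 9>2]
(A,Q,Y): not NE [P1→C gives 8>1; P2→R gives 9>4; P3→X gives 9>7]
(A,R,X): NE
(A,R,Y): not NE [P3→X gives 5>3]
(A,S,X): not NE [P3→Y gives 4>2]
(A,S,Y): not NE [P1→C gives 3>0; P2→R gives 9>6]
(B,P,X): not NE [P1→A gives 7>5; P2→S gives 9>0]
(B,P,Y): not NE [P1→C gives 8>3; P2→S gives 6>1; P3→X gives 7>4]
(B,Q,X): not NE [P1→C gives 5>2; P2→S gives 9>7; P3→Y gives 1>0]
(B,Q,Y): not NE [P1→C gives 8>1; P2→S gives 6>2]
(B,R,X): not NE [P1→A gives 9>0; P2→S gives 9>4]
(B,R,Y): not NE [P1→A gives 9>8; P2→S gives 6>5]
(B,S,X): not NE [P1→A gives 2>0; P3→Y gives 8>6]
(B,S,Y): not NE [P1→C gives 3>1]
(C,P,X): not NE [P1→A gives 7>2; P3→Y gives 8>1]
(C,P,Y): not NE [P2→R gives 8>1]
(C,Q,X): not NE [P2→P gives 7>2; P3→Y gives 9>4]
(C,Q,Y): not NE [P2→R gives 8>5]
(C,R,X): not NE [P1→A gives 9>0; P2→P gives 7>0]
(C,R,Y): not NE [P1→A gives 9>5; P3→X gives 7>6]
(C,S,X): not NE [P1→A gives 2>1; P2→P gives 7>3; P3→Y gives 8>2]
(C,S,Y): not NE [P2→R gives 8>2]

Nash profiles: (A,R,X)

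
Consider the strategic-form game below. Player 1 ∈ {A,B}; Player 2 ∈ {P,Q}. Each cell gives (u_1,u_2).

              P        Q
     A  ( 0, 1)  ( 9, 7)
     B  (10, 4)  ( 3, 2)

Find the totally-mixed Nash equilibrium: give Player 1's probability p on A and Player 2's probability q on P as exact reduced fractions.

P1 indiff ⇒ q·0+(1-q)·9 = q·10+(1-q)·3 ⇒ q(-10) = (1-q)(-6) ⇒ q = 3/8
P2 indiff ⇒ p·1+(1-p)·4 = p·7+(1-p)·2 ⇒ p(-6) = (1-p)(-2) ⇒ p = 1/4

(p,q) = (1/4, 3/8)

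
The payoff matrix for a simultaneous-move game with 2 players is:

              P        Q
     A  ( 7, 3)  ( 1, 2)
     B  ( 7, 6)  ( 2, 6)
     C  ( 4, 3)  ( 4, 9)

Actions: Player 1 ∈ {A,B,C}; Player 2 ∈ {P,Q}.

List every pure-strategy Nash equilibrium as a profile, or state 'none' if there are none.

(A,P): NE
(A,Q): not NE [P1→C gives 4>1; P2→P gives 3>2]
(B,P): NE
(B,Q): not NE [P1→C gives 4>2]
(C,P): not NE [P1→B gives 7>4; P2→Q gives 9>3]
(C,Q): NE

Nash profiles: (A,P), (B,P), (C,Q)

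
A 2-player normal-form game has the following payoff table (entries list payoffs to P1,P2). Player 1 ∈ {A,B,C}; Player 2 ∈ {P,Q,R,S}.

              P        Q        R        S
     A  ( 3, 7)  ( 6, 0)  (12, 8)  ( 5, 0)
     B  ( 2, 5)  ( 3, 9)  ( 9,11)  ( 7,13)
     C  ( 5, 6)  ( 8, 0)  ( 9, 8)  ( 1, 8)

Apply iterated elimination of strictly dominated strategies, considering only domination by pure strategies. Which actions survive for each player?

P2 drop P (R beats it: A:8>7 B:11>5 C:8>6)
P2 drop Q (R beats it: A:8>0 B:11>9 C:8>0)
P1 drop C (A beats it: R:12>9 S:5>1)
P1→{A,B} P2→{R,S}

Survivors P1:{A,B} P2:{R,S}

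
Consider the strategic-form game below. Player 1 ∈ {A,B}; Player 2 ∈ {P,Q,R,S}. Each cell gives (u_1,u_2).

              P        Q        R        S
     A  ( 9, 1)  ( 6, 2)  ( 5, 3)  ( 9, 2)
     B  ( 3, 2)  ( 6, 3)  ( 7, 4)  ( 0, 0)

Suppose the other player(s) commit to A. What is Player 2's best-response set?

u_2(P vs A) = 1
u_2(Q vs A) = 2
u_2(R vs A) = 3
u_2(S vs A) = 2
max payoff 3 at {R}

argmax u_2 = {R}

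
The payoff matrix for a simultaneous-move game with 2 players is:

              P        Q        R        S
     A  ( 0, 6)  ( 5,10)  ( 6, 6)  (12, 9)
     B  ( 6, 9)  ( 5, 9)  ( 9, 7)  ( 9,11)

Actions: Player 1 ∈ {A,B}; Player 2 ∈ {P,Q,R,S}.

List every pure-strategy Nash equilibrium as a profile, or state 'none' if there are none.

(A,P): not NE [P1→B gives 6>0; P2→Q gives 10>6]
(A,Q): NE
(A,R): not NE [P1→B gives 9>6; P2→Q gives 10>6]
(A,S): not NE [P2→Q gives 10>9]
(B,P): not NE [P2→S gives 11>9]
(B,Q): not NE [P2→S gives 11>9]
(B,R): not NE [P2→S gives 11>7]
(B,S): not NE [P1→A gives 12>9]

PSNE = {(A,Q)}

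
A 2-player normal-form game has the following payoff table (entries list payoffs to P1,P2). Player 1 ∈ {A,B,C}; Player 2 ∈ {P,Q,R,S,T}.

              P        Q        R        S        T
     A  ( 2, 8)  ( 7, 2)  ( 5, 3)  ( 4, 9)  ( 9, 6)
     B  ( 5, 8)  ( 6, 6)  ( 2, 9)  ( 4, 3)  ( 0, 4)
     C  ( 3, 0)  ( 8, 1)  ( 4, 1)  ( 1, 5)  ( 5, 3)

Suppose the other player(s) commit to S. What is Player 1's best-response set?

P1 best: {A,B}

u_1(A vs S) = 4
u_1(B vs S) = 4
u_1(C vs S) = 1
max payoff 4 at {A,B}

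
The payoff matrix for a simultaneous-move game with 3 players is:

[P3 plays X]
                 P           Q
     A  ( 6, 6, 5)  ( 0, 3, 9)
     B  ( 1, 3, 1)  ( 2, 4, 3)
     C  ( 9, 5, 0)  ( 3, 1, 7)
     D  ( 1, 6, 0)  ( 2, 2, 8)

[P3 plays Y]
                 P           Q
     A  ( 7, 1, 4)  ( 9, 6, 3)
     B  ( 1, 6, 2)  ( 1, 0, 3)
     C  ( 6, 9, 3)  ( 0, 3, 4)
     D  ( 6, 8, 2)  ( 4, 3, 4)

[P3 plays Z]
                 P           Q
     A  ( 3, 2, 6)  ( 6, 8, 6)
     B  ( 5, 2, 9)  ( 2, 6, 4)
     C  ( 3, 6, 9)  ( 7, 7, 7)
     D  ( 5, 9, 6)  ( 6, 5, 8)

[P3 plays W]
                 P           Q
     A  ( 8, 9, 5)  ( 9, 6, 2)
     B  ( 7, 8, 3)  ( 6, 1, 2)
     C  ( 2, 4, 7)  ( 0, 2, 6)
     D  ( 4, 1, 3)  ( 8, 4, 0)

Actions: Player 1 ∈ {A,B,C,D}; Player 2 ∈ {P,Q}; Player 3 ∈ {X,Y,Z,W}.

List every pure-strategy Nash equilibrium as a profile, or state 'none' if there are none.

(A,P,X): not NE [P1→C gives 9>6; P3→Z gives 6>5]
(A,P,Y): not NE [P2→Q gives 6>1; P3→Z gives 6>4]
(A,P,Z): not NE [P1→D gives 5>3; P2→Q gives 8>2]
(A,P,W): not NE [P3→Z gives 6>5]
(A,Q,X): not NE [P1→C gives 3>0; P2→P gives 6>3]
(A,Q,Y): not NE [P3→X gives 9>3]
(A,Q,Z): not NE [P1→C gives 7>6; P3→X gives 9>6]
(A,Q,W): not NE [P2→P gives 9>6; P3→X gives 9>2]
(B,P,X): not NE [P1→C gives 9>1; P2→Q gives 4>3; P3→Z gives 9>1]
(B,P,Y): not NE [P1→A gives 7>1; P3→Z gives 9>2]
(B,P,Z): not NE [P2→Q gives 6>2]
(B,P,W): not NE [P1→A gives 8>7; P3→Z gives 9>3]
(B,Q,X): not NE [P1→C gives 3>2; P3→Z gives 4>3]
(B,Q,Y): not NE [P1→A gives 9>1; P2→P gives 6>0; P3→Z gives 4>3]
(B,Q,Z): not NE [P1→C gives 7>2]
(B,Q,W): not NE [P1→A gives 9>6; P2→P gives 8>1; P3→Z gives 4>2]
(C,P,X): not NE [P3→Z gives 9>0]
(C,P,Y): not NE [P1→A gives 7>6; P3→Z gives 9>3]
(C,P,Z): not NE [P1→D gives 5>3; P2→Q gives 7>6]
(C,P,W): not NE [P1→A gives 8>2; P3→Z gives 9>7]
(C,Q,X): not NE [P2→P gives 5>1]
(C,Q,Y): not NE [P1→A gives 9>0; P2→P gives 9>3; P3→Z gives 7>4]
(C,Q,Z): NE
(C,Q,W): not NE [P1→A gives 9>0; P2→P gives 4>2; P3→Z gives 7>6]
(D,P,X): not NE [P1→C gives 9>1; P3→Z gives 6>0]
(D,P,Y): not NE [P1→A gives 7>6; P3→Z gives 6>2]
(D,P,Z): NE
(D,P,W): not NE [P1→A gives 8>4; P2→Q gives 4>1; P3→Z gives 6>3]
(D,Q,X): not NE [P1→C gives 3>2; P2→P gives 6>2]
(D,Q,Y): not NE [P1→A gives 9>4; P2→P gives 8>3; P3→Z gives 8>4]
(D,Q,Z): not NE [P1→C gives 7>6; P2→P gives 9>5]
(D,Q,W): not NE [P1→A gives 9>8; P3→Z gives 8>0]

Nash profiles: (C,Q,Z), (D,P,Z)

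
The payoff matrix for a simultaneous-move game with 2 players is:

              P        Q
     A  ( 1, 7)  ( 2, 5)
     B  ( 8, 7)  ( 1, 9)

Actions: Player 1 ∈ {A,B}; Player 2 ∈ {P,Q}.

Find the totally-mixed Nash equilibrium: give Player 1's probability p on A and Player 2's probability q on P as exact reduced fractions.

p=1/2, q=1/8

P1 indiff ⇒ q·1+(1-q)·2 = q·8+(1-q)·1 ⇒ q(-7) = (1-q)(-1) ⇒ q = 1/8
P2 indiff ⇒ p·7+(1-p)·7 = p·5+(1-p)·9 ⇒ p(2) = (1-p)(2) ⇒ p = 1/2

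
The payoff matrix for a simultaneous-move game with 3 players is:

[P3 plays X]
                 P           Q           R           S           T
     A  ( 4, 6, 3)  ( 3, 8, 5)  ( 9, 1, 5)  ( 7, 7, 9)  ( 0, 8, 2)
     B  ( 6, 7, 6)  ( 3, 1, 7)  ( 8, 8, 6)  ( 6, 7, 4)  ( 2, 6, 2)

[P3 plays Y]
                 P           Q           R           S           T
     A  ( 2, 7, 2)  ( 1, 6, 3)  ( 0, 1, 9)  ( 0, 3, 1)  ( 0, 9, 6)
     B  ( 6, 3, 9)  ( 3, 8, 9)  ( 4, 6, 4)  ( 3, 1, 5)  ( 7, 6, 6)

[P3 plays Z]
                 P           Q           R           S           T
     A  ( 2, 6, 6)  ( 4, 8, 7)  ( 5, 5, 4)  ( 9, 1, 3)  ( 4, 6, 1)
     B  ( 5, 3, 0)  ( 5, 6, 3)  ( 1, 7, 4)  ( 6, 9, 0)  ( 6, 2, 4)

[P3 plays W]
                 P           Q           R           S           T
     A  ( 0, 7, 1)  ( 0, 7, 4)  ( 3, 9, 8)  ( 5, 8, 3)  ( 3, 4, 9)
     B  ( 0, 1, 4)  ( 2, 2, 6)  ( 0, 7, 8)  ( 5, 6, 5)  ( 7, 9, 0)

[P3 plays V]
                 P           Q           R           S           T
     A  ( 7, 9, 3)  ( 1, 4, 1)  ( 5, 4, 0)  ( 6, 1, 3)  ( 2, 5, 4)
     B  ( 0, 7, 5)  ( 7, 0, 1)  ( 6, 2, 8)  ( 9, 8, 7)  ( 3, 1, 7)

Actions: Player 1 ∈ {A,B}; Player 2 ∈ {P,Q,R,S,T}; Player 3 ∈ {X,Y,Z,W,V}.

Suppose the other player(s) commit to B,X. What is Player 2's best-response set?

BR_2 = {R}

u_2(P vs B,X) = 7
u_2(Q vs B,X) = 1
u_2(R vs B,X) = 8
u_2(S vs B,X) = 7
u_2(T vs B,X) = 6
max payoff 8 at {R}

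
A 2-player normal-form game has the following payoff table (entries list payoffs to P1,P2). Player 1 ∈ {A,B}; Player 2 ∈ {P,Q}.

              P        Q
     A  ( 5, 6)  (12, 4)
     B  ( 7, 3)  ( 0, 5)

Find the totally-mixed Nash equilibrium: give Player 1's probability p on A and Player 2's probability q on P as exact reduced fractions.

P1 mixes 1/2 on A; P2 mixes 6/7 on P

P1 indiff ⇒ q·5+(1-q)·12 = q·7+(1-q)·0 ⇒ q(-2) = (1-q)(-12) ⇒ q = 6/7
P2 indiff ⇒ p·6+(1-p)·3 = p·4+(1-p)·5 ⇒ p(2) = (1-p)(2) ⇒ p = 1/2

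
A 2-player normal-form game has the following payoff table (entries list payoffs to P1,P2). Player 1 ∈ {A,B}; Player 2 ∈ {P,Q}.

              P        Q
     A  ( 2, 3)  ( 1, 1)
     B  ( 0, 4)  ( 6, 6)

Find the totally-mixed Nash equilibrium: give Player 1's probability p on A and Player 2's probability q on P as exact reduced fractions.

P1 indiff ⇒ q·2+(1-q)·1 = q·0+(1-q)·6 ⇒ q(2) = (1-q)(5) ⇒ q = 5/7
P2 indiff ⇒ p·3+(1-p)·4 = p·1+(1-p)·6 ⇒ p(2) = (1-p)(2) ⇒ p = 1/2

P1 mixes 1/2 on A; P2 mixes 5/7 on P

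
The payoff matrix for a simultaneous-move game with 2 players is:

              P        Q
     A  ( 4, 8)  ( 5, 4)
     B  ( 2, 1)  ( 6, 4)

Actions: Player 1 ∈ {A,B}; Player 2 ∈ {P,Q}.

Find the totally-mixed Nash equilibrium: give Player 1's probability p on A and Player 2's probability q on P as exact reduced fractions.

P1 indiff ⇒ q·4+(1-q)·5 = q·2+(1-q)·6 ⇒ q(2) = (1-q)(1) ⇒ q = 1/3
P2 indiff ⇒ p·8+(1-p)·1 = p·4+(1-p)·4 ⇒ p(4) = (1-p)(3) ⇒ p = 3/7

p=3/7, q=1/3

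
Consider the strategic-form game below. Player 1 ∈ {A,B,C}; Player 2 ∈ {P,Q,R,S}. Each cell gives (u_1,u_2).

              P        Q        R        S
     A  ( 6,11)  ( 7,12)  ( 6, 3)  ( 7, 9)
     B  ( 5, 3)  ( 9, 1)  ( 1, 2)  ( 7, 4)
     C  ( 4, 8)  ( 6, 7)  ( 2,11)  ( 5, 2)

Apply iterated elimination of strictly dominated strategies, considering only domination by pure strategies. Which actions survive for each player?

Survivors P1:{A,B} P2:{P,Q,S}

P1 drop C (A beats it: P:6>4 Q:7>6 R:6>2 S:7>5)
P2 drop R (P beats it: A:11>3 B:3>2)
P1→{A,B} P2→{P,Q,S}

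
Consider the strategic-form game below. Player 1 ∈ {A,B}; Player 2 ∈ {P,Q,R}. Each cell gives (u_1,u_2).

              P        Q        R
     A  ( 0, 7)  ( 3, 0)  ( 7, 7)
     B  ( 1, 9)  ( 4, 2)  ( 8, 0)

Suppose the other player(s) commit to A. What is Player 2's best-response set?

BR_2 = {P,R}

u_2(P vs A) = 7
u_2(Q vs A) = 0
u_2(R vs A) = 7
max payoff 7 at {P,R}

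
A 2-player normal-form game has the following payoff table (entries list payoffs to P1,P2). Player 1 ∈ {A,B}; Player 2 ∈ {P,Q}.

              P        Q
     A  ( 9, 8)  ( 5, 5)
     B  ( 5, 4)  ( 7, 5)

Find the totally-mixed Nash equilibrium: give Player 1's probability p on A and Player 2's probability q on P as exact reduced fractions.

P1 mixes 1/4 on A; P2 mixes 1/3 on P

P1 indiff ⇒ q·9+(1-q)·5 = q·5+(1-q)·7 ⇒ q(4) = (1-q)(2) ⇒ q = 1/3
P2 indiff ⇒ p·8+(1-p)·4 = p·5+(1-p)·5 ⇒ p(3) = (1-p)(1) ⇒ p = 1/4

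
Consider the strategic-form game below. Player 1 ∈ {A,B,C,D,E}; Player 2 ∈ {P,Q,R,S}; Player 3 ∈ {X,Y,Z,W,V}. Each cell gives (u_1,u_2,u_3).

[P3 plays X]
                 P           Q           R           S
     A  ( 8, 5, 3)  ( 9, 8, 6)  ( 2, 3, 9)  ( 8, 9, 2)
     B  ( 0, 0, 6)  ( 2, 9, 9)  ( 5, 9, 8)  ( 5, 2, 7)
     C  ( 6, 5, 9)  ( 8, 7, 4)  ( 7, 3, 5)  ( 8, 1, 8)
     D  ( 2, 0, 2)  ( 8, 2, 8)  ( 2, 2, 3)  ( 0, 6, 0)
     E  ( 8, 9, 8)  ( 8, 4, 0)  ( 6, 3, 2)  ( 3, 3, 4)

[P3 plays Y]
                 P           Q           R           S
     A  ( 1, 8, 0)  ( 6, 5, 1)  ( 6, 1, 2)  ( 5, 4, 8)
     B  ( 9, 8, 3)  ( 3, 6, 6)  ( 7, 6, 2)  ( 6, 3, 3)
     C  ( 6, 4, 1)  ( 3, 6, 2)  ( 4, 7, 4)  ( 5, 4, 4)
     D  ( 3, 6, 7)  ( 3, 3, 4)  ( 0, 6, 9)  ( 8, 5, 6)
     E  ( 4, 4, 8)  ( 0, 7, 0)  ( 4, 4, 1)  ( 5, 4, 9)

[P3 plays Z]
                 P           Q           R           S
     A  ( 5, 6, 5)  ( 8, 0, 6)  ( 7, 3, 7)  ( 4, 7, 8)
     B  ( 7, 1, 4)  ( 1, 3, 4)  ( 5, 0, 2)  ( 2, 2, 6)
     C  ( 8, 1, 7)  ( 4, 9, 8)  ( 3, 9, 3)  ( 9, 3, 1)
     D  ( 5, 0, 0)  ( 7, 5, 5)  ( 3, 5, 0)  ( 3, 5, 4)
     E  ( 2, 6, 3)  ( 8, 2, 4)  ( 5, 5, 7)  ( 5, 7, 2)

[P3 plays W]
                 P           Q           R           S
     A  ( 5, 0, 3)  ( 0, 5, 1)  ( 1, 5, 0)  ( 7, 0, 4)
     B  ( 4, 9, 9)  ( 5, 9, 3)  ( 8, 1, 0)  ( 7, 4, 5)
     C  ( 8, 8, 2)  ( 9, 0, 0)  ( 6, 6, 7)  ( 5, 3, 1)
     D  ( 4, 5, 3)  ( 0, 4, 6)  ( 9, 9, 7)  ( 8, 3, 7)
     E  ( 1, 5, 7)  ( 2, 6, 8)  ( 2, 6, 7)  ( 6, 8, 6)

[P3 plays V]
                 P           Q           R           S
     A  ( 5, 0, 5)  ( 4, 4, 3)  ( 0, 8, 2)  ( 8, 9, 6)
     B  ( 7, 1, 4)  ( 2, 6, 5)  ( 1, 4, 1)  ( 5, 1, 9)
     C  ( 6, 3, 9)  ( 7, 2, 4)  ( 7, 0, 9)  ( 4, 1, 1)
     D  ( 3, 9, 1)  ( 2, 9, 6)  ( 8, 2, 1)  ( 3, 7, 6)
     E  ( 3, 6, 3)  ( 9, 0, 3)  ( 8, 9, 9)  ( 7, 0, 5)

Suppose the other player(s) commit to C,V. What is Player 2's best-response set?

u_2(P vs C,V) = 3
u_2(Q vs C,V) = 2
u_2(R vs C,V) = 0
u_2(S vs C,V) = 1
max payoff 3 at {P}

P2 best: {P}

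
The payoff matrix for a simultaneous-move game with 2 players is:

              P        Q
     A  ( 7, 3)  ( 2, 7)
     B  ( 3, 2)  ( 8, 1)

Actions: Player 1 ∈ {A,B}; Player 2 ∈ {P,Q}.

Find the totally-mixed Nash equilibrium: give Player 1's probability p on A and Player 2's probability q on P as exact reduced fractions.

P1 indiff ⇒ q·7+(1-q)·2 = q·3+(1-q)·8 ⇒ q(4) = (1-q)(6) ⇒ q = 3/5
P2 indiff ⇒ p·3+(1-p)·2 = p·7+(1-p)·1 ⇒ p(-4) = (1-p)(-1) ⇒ p = 1/5

P1 mixes 1/5 on A; P2 mixes 3/5 on P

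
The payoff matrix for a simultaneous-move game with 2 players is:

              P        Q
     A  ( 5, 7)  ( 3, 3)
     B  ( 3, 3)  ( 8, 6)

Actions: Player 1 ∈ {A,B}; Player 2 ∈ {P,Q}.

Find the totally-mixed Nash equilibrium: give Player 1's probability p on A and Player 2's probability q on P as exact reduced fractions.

(p,q) = (3/7, 5/7)

P1 indiff ⇒ q·5+(1-q)·3 = q·3+(1-q)·8 ⇒ q(2) = (1-q)(5) ⇒ q = 5/7
P2 indiff ⇒ p·7+(1-p)·3 = p·3+(1-p)·6 ⇒ p(4) = (1-p)(3) ⇒ p = 3/7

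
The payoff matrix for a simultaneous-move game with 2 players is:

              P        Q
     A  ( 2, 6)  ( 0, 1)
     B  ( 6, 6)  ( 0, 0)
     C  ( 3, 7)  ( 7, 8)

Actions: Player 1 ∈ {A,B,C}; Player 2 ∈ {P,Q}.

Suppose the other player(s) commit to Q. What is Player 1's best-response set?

argmax u_1 = {C}

u_1(A vs Q) = 0
u_1(B vs Q) = 0
u_1(C vs Q) = 7
max payoff 7 at {C}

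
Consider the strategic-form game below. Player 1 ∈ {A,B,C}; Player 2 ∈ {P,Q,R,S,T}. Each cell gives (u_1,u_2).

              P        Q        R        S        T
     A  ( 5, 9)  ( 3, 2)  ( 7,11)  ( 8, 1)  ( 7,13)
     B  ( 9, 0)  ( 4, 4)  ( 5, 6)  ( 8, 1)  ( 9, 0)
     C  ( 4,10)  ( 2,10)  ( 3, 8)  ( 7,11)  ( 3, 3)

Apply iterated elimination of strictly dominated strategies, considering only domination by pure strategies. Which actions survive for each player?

Remaining: P1:{A,B} P2:{R,T}

P1 drop C (A beats it: P:5>4 Q:3>2 R:7>3 S:8>7 T:7>3)
P2 drop P (R beats it: A:11>9 B:6>0)
P2 drop Q (R beats it: A:11>2 B:6>4)
P2 drop S (R beats it: A:11>1 B:6>1)
P1→{A,B} P2→{R,T}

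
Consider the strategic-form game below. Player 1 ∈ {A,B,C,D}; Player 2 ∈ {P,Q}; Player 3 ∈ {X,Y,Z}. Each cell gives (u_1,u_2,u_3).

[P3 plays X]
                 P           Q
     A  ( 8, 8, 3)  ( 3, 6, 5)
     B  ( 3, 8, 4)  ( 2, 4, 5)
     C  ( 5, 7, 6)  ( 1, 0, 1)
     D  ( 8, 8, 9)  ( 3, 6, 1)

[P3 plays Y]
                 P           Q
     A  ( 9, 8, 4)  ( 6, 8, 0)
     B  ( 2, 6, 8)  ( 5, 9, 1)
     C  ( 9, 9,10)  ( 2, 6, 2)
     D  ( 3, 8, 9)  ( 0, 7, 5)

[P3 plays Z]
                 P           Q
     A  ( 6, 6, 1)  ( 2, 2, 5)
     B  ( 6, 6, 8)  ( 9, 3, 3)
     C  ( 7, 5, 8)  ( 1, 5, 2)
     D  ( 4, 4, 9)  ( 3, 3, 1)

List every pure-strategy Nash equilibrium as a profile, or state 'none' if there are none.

NE set: (A,P,Y), (C,P,Y), (D,P,X)

(A,P,X): not NE [P3→Y gives 4>3]
(A,P,Y): NE
(A,P,Z): not NE [P1→C gives 7>6; P3→Y gives 4>1]
(A,Q,X): not NE [P2→P gives 8>6]
(A,Q,Y): not NE [P3→Z gives 5>0]
(A,Q,Z): not NE [P1→B gives 9>2; P2→P gives 6>2]
(B,P,X): not NE [P1→D gives 8>3; P3→Z gives 8>4]
(B,P,Y): not NE [P1→C gives 9>2; P2→Q gives 9>6]
(B,P,Z): not NE [P1→C gives 7>6]
(B,Q,X): not NE [P1→D gives 3>2; P2→P gives 8>4]
(B,Q,Y): not NE [P1→A gives 6>5; P3→X gives 5>1]
(B,Q,Z): not NE [P2→P gives 6>3; P3→X gives 5>3]
(C,P,X): not NE [P1→D gives 8>5; P3→Y gives 10>6]
(C,P,Y): NE
(C,P,Z): not NE [P3→Y gives 10>8]
(C,Q,X): not NE [P1→D gives 3>1; P2→P gives 7>0; P3→Z gives 2>1]
(C,Q,Y): not NE [P1→A gives 6>2; P2→P gives 9>6]
(C,Q,Z): not NE [P1→B gives 9>1]
(D,P,X): NE
(D,P,Y): not NE [P1→C gives 9>3]
(D,P,Z): not NE [P1→C gives 7>4]
(D,Q,X): not NE [P2→P gives 8>6; P3→Y gives 5>1]
(D,Q,Y): not NE [P1→A gives 6>0; P2→P gives 8>7]
(D,Q,Z): not NE [P1→B gives 9>3; P2→P gives 4>3; P3→Y gives 5>1]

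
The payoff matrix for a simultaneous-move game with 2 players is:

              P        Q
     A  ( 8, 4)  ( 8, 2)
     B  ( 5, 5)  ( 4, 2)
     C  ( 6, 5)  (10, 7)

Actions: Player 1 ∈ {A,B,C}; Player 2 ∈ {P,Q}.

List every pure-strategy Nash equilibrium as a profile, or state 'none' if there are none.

NE set: (A,P), (C,Q)

(A,P): NE
(A,Q): not NE [P1→C gives 10>8; P2→P gives 4>2]
(B,P): not NE [P1→A gives 8>5]
(B,Q): not NE [P1→C gives 10>4; P2→P gives 5>2]
(C,P): not NE [P1→A gives 8>6; P2→Q gives 7>5]
(C,Q): NE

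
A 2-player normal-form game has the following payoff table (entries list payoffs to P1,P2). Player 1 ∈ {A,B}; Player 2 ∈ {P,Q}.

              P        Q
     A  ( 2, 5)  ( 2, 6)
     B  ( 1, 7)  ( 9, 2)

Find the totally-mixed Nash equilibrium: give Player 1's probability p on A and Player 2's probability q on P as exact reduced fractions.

P1 indiff ⇒ q·2+(1-q)·2 = q·1+(1-q)·9 ⇒ q(1) = (1-q)(7) ⇒ q = 7/8
P2 indiff ⇒ p·5+(1-p)·7 = p·6+(1-p)·2 ⇒ p(-1) = (1-p)(-5) ⇒ p = 5/6

(p,q) = (5/6, 7/8)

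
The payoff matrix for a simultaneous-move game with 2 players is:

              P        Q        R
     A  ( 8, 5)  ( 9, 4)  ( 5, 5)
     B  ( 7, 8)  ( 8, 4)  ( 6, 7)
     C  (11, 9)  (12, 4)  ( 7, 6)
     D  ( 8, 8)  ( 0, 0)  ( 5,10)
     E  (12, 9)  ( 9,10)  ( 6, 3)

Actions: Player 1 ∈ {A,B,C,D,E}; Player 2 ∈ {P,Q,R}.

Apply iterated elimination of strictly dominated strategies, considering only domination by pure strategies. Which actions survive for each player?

Survivors P1:{C,E} P2:{P,Q}

P1 drop A (C beats it: P:11>8 Q:12>9 R:7>5)
P1 drop B (C beats it: P:11>7 Q:12>8 R:7>6)
P1 drop D (C beats it: P:11>8 Q:12>0 R:7>5)
P2 drop R (P beats it: C:9>6 E:9>3)
P1→{C,E} P2→{P,Q}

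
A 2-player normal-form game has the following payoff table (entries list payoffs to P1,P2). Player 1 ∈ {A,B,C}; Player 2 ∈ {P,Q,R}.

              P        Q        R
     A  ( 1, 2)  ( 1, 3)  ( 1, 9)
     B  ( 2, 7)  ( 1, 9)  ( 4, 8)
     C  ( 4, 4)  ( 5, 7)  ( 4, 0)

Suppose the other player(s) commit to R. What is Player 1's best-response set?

BR_1 = {B,C}

u_1(A vs R) = 1
u_1(B vs R) = 4
u_1(C vs R) = 4
max payoff 4 at {B,C}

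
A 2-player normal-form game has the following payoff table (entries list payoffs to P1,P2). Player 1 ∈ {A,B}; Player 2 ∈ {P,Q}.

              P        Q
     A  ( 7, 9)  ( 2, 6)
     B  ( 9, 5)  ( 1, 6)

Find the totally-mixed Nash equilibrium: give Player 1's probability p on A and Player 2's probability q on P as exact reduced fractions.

P1 indiff ⇒ q·7+(1-q)·2 = q·9+(1-q)·1 ⇒ q(-2) = (1-q)(-1) ⇒ q = 1/3
P2 indiff ⇒ p·9+(1-p)·5 = p·6+(1-p)·6 ⇒ p(3) = (1-p)(1) ⇒ p = 1/4

p=1/4, q=1/3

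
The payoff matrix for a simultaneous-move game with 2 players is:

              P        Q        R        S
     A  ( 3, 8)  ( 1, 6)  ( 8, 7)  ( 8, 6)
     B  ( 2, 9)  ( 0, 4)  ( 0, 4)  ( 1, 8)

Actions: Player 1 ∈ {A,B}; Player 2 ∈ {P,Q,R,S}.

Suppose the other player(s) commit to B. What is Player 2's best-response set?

u_2(P vs B) = 9
u_2(Q vs B) = 4
u_2(R vs B) = 4
u_2(S vs B) = 8
max payoff 9 at {P}

BR_2 = {P}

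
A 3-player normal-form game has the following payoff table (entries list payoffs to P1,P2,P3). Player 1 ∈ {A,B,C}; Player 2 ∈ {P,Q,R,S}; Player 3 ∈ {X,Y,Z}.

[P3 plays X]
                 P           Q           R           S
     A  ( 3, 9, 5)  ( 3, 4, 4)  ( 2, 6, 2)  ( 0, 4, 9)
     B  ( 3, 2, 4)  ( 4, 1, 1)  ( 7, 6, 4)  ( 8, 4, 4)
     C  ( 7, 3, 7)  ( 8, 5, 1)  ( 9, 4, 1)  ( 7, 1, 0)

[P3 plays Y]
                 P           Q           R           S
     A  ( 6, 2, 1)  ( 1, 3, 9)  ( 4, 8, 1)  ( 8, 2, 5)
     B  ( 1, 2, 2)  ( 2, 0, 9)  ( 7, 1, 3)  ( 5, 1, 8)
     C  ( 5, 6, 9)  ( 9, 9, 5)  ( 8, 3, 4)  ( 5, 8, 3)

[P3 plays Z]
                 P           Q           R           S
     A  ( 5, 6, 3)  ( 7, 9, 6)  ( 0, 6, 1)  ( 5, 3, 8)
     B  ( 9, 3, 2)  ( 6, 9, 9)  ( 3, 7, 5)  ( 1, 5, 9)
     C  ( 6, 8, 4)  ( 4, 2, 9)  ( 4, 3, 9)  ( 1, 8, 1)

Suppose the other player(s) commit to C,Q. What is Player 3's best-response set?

BR_3 = {Z}

u_3(X vs C,Q) = 1
u_3(Y vs C,Q) = 5
u_3(Z vs C,Q) = 9
max payoff 9 at {Z}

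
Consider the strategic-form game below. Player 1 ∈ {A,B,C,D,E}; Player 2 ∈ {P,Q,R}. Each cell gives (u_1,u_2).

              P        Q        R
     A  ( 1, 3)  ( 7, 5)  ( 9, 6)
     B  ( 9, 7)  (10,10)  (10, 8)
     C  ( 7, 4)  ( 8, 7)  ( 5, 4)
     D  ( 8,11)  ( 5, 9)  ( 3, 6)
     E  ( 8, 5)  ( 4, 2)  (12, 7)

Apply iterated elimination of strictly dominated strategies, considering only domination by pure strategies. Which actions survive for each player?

IESDS → P1:{B,E} P2:{Q,R}

P1 drop A (B beats it: P:9>1 Q:10>7 R:10>9)
P1 drop C (B beats it: P:9>7 Q:10>8 R:10>5)
P1 drop D (B beats it: P:9>8 Q:10>5 R:10>3)
P2 drop P (R beats it: B:8>7 E:7>5)
P1→{B,E} P2→{Q,R}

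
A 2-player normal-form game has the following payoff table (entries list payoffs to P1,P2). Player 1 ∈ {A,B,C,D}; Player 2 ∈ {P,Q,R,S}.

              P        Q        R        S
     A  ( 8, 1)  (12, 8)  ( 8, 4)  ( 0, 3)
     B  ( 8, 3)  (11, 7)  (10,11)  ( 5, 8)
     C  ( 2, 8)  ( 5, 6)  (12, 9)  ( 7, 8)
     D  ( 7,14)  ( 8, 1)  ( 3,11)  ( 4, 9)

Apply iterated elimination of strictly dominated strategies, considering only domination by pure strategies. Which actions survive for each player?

P1 drop D (B beats it: P:8>7 Q:11>8 R:10>3 S:5>4)
P2 drop P (R beats it: A:4>1 B:11>3 C:9>8)
P2 drop S (R beats it: A:4>3 B:11>8 C:9>8)
P1→{A,B,C} P2→{Q,R}

Remaining: P1:{A,B,C} P2:{Q,R}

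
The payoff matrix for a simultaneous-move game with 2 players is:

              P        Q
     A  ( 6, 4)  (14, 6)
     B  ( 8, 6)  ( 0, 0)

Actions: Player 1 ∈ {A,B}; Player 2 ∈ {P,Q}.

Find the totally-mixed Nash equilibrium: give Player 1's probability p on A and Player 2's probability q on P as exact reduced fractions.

P1 indiff ⇒ q·6+(1-q)·14 = q·8+(1-q)·0 ⇒ q(-2) = (1-q)(-14) ⇒ q = 7/8
P2 indiff ⇒ p·4+(1-p)·6 = p·6+(1-p)·0 ⇒ p(-2) = (1-p)(-6) ⇒ p = 3/4

(p,q) = (3/4, 7/8)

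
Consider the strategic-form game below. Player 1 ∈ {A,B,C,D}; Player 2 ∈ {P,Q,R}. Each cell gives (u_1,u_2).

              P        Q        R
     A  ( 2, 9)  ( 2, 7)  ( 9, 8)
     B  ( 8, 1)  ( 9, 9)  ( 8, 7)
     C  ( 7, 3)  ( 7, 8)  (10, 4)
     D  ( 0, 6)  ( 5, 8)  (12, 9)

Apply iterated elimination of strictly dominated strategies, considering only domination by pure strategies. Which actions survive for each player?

Remaining: P1:{B,C,D} P2:{Q,R}

P1 drop A (C beats it: P:7>2 Q:7>2 R:10>9)
P2 drop P (Q beats it: B:9>1 C:8>3 D:8>6)
P1→{B,C,D} P2→{Q,R}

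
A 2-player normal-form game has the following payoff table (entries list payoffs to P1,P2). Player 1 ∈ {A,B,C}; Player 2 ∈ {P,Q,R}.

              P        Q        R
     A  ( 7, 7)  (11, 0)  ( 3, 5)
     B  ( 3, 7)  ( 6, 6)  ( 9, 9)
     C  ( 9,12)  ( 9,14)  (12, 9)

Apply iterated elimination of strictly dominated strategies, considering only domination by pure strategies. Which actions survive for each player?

Survivors P1:{A,C} P2:{P,Q}

P1 drop B (C beats it: P:9>3 Q:9>6 R:12>9)
P2 drop R (P beats it: A:7>5 C:12>9)
P1→{A,C} P2→{P,Q}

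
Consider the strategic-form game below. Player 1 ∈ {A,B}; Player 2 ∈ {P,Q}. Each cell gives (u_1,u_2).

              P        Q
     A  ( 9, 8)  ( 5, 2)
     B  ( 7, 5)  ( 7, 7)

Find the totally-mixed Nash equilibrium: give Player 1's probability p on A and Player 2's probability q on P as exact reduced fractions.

P1 indiff ⇒ q·9+(1-q)·5 = q·7+(1-q)·7 ⇒ q(2) = (1-q)(2) ⇒ q = 1/2
P2 indiff ⇒ p·8+(1-p)·5 = p·2+(1-p)·7 ⇒ p(6) = (1-p)(2) ⇒ p = 1/4

P1 mixes 1/4 on A; P2 mixes 1/2 on P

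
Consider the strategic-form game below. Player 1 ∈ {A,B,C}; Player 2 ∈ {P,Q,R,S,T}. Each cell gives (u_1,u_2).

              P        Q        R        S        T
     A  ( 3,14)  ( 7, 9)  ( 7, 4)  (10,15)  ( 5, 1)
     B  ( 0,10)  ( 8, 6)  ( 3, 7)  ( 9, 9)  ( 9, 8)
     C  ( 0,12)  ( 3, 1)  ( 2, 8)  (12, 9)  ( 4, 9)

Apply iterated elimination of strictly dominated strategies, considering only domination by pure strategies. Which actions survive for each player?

P2 drop Q (P beats it: A:14>9 B:10>6 C:12>1)
P2 drop R (P beats it: A:14>4 B:10>7 C:12>8)
P2 drop T (P beats it: A:14>1 B:10>8 C:12>9)
P1 drop B (A beats it: P:3>0 S:10>9)
P1→{A,C} P2→{P,S}

IESDS → P1:{A,C} P2:{P,S}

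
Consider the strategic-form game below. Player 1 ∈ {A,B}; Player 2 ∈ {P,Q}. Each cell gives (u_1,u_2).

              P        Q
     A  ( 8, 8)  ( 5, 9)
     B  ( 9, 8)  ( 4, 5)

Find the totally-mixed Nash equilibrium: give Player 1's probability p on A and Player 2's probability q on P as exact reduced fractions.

(p,q) = (3/4, 1/2)

P1 indiff ⇒ q·8+(1-q)·5 = q·9+(1-q)·4 ⇒ q(-1) = (1-q)(-1) ⇒ q = 1/2
P2 indiff ⇒ p·8+(1-p)·8 = p·9+(1-p)·5 ⇒ p(-1) = (1-p)(-3) ⇒ p = 3/4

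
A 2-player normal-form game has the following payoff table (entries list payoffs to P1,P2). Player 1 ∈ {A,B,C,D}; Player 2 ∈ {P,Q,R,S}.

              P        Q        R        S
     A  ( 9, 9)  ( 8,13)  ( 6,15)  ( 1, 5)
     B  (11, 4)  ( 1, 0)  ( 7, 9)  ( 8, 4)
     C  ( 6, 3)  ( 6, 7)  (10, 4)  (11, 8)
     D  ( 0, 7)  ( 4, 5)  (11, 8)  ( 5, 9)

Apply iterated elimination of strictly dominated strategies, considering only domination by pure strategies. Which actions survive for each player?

Survivors P1:{A,C,D} P2:{Q,R,S}

P2 drop P (R beats it: A:15>9 B:9>4 C:4>3 D:8>7)
P1 drop B (C beats it: Q:6>1 R:10>7 S:11>8)
P1→{A,C,D} P2→{Q,R,S}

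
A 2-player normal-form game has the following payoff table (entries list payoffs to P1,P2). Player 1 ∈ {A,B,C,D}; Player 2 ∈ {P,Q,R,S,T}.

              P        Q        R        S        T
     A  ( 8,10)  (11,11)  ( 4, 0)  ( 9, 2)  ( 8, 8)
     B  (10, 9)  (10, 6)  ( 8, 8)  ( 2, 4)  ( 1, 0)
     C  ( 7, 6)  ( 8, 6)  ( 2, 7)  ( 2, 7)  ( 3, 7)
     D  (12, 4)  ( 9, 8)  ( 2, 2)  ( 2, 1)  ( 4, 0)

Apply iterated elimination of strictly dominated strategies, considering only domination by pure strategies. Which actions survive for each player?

P1 drop C (A beats it: P:8>7 Q:11>8 R:4>2 S:9>2 T:8>3)
P2 drop R (P beats it: A:10>0 B:9>8 D:4>2)
P2 drop S (P beats it: A:10>2 B:9>4 D:4>1)
P2 drop T (P beats it: A:10>8 B:9>0 D:4>0)
P1→{A,B,D} P2→{P,Q}

Survivors P1:{A,B,D} P2:{P,Q}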